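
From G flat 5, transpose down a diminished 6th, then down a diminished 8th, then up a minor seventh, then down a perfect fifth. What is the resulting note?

D sharp 4

A diminished sixth down from Gb5 is B4.
B4 down a diminished octave → B#3 (11 semitones).
Up a minor seventh from B#3: A#4 (10 semitones up).
A#4 down a perfect fifth → D#4 (7 semitones).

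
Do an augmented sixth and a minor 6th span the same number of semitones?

No

10 semitones (augmented sixth) vs 8 semitones (minor sixth): not equal.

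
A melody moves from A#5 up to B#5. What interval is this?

major 2nd

A to B spans two letter names (A-B), so the interval is some kind of second.
A#5 to B#5 is 2 semitones, matching the major second exactly, so the quality is major.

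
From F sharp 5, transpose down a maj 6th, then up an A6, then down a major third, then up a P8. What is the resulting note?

A major sixth down from F#5 is A4.
An augmented sixth up from A4 is F##5.
Down a major third from F##5: D#5 (4 semitones down).
D#5 up a perfect octave → D#6 (12 semitones).

D sharp 6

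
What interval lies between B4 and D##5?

A3

B to D spans three letter names (B-C-D) — that makes it a third of some quality.
B4 to D##5 spans 5 semitones — one semitone wider than the major third (4) — giving an augmented third.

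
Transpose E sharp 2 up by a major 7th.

D double-sharp 3

The seventh takes the letter from E up to D.
A major seventh spans 11 semitones, so from E#2 the target pitch is D##3.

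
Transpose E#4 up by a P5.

B#4

The fifth takes the letter from E up to B.
Moving 7 semitones up from E#4 (the size of a perfect fifth) reaches B#4.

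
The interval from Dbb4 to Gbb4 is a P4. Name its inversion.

perfect 5th

The rule of nine gives the new number: 9 − 4 = 5, so a fourth becomes a fifth.
The quality also flips — perfect stays perfect — giving a perfect fifth.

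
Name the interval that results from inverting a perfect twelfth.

First reduce the compound perfect twelfth to its simple form, a perfect fifth.
Inverted interval numbers add to nine, so a fifth pairs with a fourth (5 + 4 = 9).
Quality inverts too: perfect stays perfect. That makes the inversion a perfect fourth.

perfect fourth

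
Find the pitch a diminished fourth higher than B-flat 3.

E-double-flat 4

Four letter names up from B: E.
Moving 4 semitones up from Bb3 (the size of a diminished fourth) reaches Ebb4.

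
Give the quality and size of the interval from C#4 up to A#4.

major 6th

C to A spans six letter names (C-D-E-F-G-A), so the interval is some kind of sixth.
The major sixth spans 9 semitones, and C#4 to A#4 is exactly 9 semitones — so this is a major sixth.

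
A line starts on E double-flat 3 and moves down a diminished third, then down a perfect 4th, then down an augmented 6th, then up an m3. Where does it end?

A diminished third down from Ebb3 is C3.
C3 down a perfect fourth → G2 (5 semitones).
G2 down an augmented sixth → Bbb1 (10 semitones).
Bbb1 up a minor third → Dbb2 (3 semitones).

D double-flat 2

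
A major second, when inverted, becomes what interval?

The rule of nine gives the new number: 9 − 2 = 7, so a second becomes a seventh.
And major becomes minor under inversion, so we get a minor seventh.

minor 7th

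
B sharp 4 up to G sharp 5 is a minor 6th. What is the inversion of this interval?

Inverted interval numbers add to nine, so a sixth pairs with a third (6 + 3 = 9).
Quality inverts too: minor becomes major. That makes the inversion a major third.

major 3rd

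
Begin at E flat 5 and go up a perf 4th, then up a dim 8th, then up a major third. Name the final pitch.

Up a perfect fourth from Eb5: Ab5 (5 semitones up).
Ab5 up a diminished octave → Abb6 (11 semitones).
Abb6 up a major third → Cb7 (4 semitones).

C flat 7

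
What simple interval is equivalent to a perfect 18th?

Subtracting seven from the interval number removes an octave: 18 − 14 = 4.
That makes a perfect eighteenth a compound perfect fourth — 2 octaves plus a perfect fourth.

perfect 4th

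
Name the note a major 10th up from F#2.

Counting three letter names plus an octave up from F lands on A.
Moving 16 semitones up from F#2 (the size of a major tenth) reaches A#3.

A#3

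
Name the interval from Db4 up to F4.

D to F spans three letter names (D-E-F), so the interval is some kind of third.
Counting semitones, Db4→F4 is 4, which is the major third.

major third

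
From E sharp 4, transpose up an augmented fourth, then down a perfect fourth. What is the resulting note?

E double-sharp 4

Up an augmented fourth from E#4: A##4 (6 semitones up).
A perfect fourth down from A##4 is E##4.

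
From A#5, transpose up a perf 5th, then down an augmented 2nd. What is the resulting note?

Up a perfect fifth from A#5: E#6 (7 semitones up).
An augmented second down from E#6 is D6.

D6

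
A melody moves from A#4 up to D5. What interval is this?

diminished fourth

A to D spans four letter names (A-B-C-D): a fourth.
The perfect fourth is 5 semitones; here we have 4, one semitone narrower: diminished.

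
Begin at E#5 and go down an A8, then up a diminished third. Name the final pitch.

An augmented octave down from E#5 is E4.
Up a diminished third from E4: Gb4 (2 semitones up).

Gb4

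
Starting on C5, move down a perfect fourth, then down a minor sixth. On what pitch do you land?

B3

A perfect fourth down from C5 is G4.
Down a minor sixth from G4: B3 (8 semitones down).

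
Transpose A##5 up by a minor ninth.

B#6

Two letters up from A (plus an octave) reaches B.
A minor ninth spans 13 semitones, so from A##5 the target pitch is B#6.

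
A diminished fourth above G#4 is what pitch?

C5

Counting four letter names up from G lands on C.
A diminished fourth spans 4 semitones, so from G#4 the target pitch is C5.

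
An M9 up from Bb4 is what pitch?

Two letters up from B (plus an octave) reaches C.
Moving 14 semitones up from Bb4 (the size of a major ninth) reaches C6.

C6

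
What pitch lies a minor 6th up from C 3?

The sixth takes the letter from C up to A.
A minor sixth is 8 semitones; 8 semitones up from C3 gives Ab3.

A-flat 3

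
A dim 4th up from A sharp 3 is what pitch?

D 4

The fourth takes the letter from A up to D.
A diminished fourth spans 4 semitones, so from A#3 the target pitch is D4.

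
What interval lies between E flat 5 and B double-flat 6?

E to B spans five letter names (E-F-G-A-B), plus an octave — that makes it a twelfth of some quality.
The perfect twelfth is 19 semitones; here we have 18, one semitone narrower: diminished.
(Equivalently, a compound diminished fifth: a diminished fifth plus an octave.)

diminished twelfth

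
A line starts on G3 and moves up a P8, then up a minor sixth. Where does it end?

Eb5

A perfect octave up from G3 is G4.
G4 up a minor sixth → Eb5 (8 semitones).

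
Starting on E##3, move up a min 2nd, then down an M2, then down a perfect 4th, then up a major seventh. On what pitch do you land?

E##3 up a minor second → F##3 (1 semitone).
A major second down from F##3 is E#3.
E#3 down a perfect fourth → B#2 (5 semitones).
Up a major seventh from B#2: A##3 (11 semitones up).

A##3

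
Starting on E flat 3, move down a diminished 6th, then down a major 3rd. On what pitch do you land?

E 2

A diminished sixth down from Eb3 is G#2.
G#2 down a major third → E2 (4 semitones).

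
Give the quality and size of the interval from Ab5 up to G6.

major seventh

A to G spans seven letter names (A-B-C-D-E-F-G), so the interval is some kind of seventh.
The major seventh spans 11 semitones, and Ab5 to G6 is exactly 11 semitones — so this is a major seventh.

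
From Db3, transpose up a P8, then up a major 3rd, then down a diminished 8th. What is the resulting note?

A perfect octave up from Db3 is Db4.
A major third up from Db4 is F4.
Down a diminished octave from F4: F#3 (11 semitones down).

F#3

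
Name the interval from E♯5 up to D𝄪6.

E to D spans seven letter names (E-F-G-A-B-C-D), so the interval is some kind of seventh.
Counting semitones, E#5→D##6 is 11, which is the major seventh.

major seventh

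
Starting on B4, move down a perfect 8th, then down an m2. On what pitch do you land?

A#3

Down a perfect octave from B4: B3 (12 semitones down).
Down a minor second from B3: A#3 (1 semitone down).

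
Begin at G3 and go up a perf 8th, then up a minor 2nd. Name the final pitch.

Ab4

G3 up a perfect octave → G4 (12 semitones).
Up a minor second from G4: Ab4 (1 semitone up).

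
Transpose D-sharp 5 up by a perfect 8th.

D-sharp 6

The letter stays D (same as the start), shifted an octave up.
A perfect octave is 12 semitones; 12 semitones up from D#5 gives D#6.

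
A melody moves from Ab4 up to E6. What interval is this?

augmented 12th

A to E spans five letter names (A-B-C-D-E), plus an octave — that makes it a twelfth of some quality.
Ab4 to E6 spans 20 semitones — one semitone wider than the perfect twelfth (19) — giving an augmented twelfth.
(Equivalently, a compound augmented fifth: an augmented fifth plus an octave.)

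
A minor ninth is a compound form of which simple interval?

Take out an octave (7 from the number): 9 − 7 = 2.
So a minor ninth is an octave plus a minor second. The quality is unchanged.

minor second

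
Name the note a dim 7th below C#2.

D##1

Seven letter names down from C: D.
A diminished seventh is 9 semitones; 9 semitones down from C#2 gives D##1.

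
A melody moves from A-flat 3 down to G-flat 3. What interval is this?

Descending from Ab3 to Gb3 is the same interval as ascending Gb3 to Ab3.
G to A spans two letter names (G-A): a second.
The major second spans 2 semitones, and Gb3 to Ab3 is exactly 2 semitones — so this is a major second.

major second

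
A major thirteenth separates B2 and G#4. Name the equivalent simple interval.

Subtracting seven from the interval number removes an octave: 13 − 7 = 6.
Quality carries through unchanged, so the simple form is a major sixth.

major 6th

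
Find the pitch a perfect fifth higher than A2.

E3

The fifth takes the letter from A up to E.
A perfect fifth is 7 semitones; 7 semitones up from A2 gives E3.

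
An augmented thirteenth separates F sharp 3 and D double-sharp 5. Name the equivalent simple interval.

augmented sixth

Subtracting seven from the interval number removes an octave: 13 − 7 = 6.
That makes an augmented thirteenth a compound augmented sixth — an octave plus an augmented sixth.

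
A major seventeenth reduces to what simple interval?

Take out 2 octaves (14 from the number): 17 − 14 = 3.
Quality carries through unchanged, so the simple form is a major third.

major 3rd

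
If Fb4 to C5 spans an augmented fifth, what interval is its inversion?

diminished 4th

The rule of nine gives the new number: 9 − 5 = 4, so a fifth becomes a fourth.
And augmented becomes diminished under inversion, so we get a diminished fourth.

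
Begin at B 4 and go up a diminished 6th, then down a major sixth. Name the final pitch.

B double-flat 4

B4 up a diminished sixth → Gb5 (7 semitones).
Down a major sixth from Gb5: Bbb4 (9 semitones down).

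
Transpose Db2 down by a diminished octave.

D1

An octave keeps the letter name D, an octave down from D.
Moving 11 semitones down from Db2 (the size of a diminished octave) reaches D1.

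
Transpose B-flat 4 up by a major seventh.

Seven letter names up from B: A.
A major seventh is 11 semitones; 11 semitones up from Bb4 gives A5.

A 5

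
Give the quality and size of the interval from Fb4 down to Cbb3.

augmented eleventh

Descending from Fb4 to Cbb3 is the same interval as ascending Cbb3 to Fb4.
C to F spans four letter names (C-D-E-F), plus an octave, so the interval is some kind of eleventh.
A perfect eleventh would be 17 semitones; Cbb3 to Fb4 is 18, one semitone wider, so the interval is augmented.
(Equivalently, a compound augmented fourth: an augmented fourth plus an octave.)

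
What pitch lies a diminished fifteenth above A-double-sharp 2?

A-sharp 4

For a fifteenth the letter name doesn't change: still A, two octaves up.
Moving 23 semitones up from A##2 (the size of a diminished fifteenth) reaches A#4.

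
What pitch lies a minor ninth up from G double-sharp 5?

A sharp 6

Two letters up from G (plus an octave) reaches A.
A minor ninth spans 13 semitones, so from G##5 the target pitch is A#6.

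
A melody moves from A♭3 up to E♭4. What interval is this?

A to E spans five letter names (A-B-C-D-E): a fifth.
Counting semitones, Ab3→Eb4 is 7, which is the perfect fifth.

P5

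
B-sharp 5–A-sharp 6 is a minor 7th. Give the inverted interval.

major 2nd

The rule of nine gives the new number: 9 − 7 = 2, so a seventh becomes a second.
And minor becomes major under inversion, so we get a major second.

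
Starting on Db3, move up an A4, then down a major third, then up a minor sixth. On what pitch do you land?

Cb4

Up an augmented fourth from Db3: G3 (6 semitones up).
A major third down from G3 is Eb3.
Eb3 up a minor sixth → Cb4 (8 semitones).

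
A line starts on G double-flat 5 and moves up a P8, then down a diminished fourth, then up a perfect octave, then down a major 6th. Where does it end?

F flat 6

Gbb5 up a perfect octave → Gbb6 (12 semitones).
Down a diminished fourth from Gbb6: Db6 (4 semitones down).
Up a perfect octave from Db6: Db7 (12 semitones up).
Down a major sixth from Db7: Fb6 (9 semitones down).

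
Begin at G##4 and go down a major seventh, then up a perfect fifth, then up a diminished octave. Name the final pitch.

G##4 down a major seventh → A#3 (11 semitones).
A perfect fifth up from A#3 is E#4.
A diminished octave up from E#4 is E5.

E5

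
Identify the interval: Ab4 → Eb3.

perfect eleventh

Descending from Ab4 to Eb3 is the same interval as ascending Eb3 to Ab4.
E to A spans four letter names (E-F-G-A), plus an octave, so the interval is some kind of eleventh.
Eb3 to Ab4 is 17 semitones, matching the perfect eleventh exactly, so the quality is perfect.
(Equivalently, a compound perfect fourth: a perfect fourth plus an octave.)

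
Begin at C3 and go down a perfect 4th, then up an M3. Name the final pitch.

B2

Down a perfect fourth from C3: G2 (5 semitones down).
A major third up from G2 is B2.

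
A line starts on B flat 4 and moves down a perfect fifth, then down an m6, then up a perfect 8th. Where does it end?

Bb4 down a perfect fifth → Eb4 (7 semitones).
Down a minor sixth from Eb4: G3 (8 semitones down).
G3 up a perfect octave → G4 (12 semitones).

G 4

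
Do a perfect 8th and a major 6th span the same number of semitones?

No

12 semitones (perfect octave) vs 9 semitones (major sixth): not equal.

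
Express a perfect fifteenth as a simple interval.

Each octave removed subtracts seven from the number: 15 − 7 = 8.
Quality carries through unchanged, so the simple form is a perfect octave.

perfect octave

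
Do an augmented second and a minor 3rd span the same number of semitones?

Yes

Both span 3 semitones: an augmented second and a minor third are the same chromatic distance.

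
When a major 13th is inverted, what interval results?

First reduce the compound major thirteenth to its simple form, a major sixth.
Inverted interval numbers add to nine, so a sixth pairs with a third (6 + 3 = 9).
The quality also flips — major becomes minor — giving a minor third.

minor 3rd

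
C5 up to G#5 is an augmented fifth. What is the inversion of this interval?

Interval numbers invert to sum to nine: 5 + 4 = 9, so a fifth inverts to a fourth.
And augmented becomes diminished under inversion, so we get a diminished fourth.

diminished fourth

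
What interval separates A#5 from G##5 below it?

Descending from A#5 to G##5 is the same interval as ascending G##5 to A#5.
G to A spans two letter names (G-A) — that makes it a second of some quality.
G##5 to A#5 is 1 semitone, a half step short of the major second (2), so this is minor.

m2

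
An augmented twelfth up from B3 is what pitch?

Counting five letter names plus an octave up from B lands on F.
An augmented twelfth spans 20 semitones, so from B3 the target pitch is F##5.

F##5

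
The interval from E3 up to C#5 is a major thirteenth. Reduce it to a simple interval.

Each octave removed subtracts seven from the number: 13 − 7 = 6.
So a major thirteenth is an octave plus a major sixth. The quality is unchanged.

M6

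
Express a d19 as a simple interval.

Subtracting seven from the interval number removes an octave: 19 − 14 = 5.
That makes a diminished nineteenth a compound diminished fifth — 2 octaves plus a diminished fifth.

diminished 5th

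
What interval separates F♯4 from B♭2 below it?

augmented 12th

Descending from F#4 to Bb2 is the same interval as ascending Bb2 to F#4.
B to F spans five letter names (B-C-D-E-F), plus an octave, so the interval is some kind of twelfth.
The perfect twelfth is 19 semitones; here we have 20, one semitone wider: augmented.
(Equivalently, a compound augmented fifth: an augmented fifth plus an octave.)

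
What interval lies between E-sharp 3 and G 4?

E to G spans three letter names (E-F-G), plus an octave — that makes it a tenth of some quality.
A major tenth would be 16 semitones; E#3 to G4 is 14, two semitones narrower, so the interval is diminished.
(Equivalently, a compound diminished third: a diminished third plus an octave.)

diminished 10th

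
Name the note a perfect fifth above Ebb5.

Bbb5

The fifth takes the letter from E up to B.
A perfect fifth spans 7 semitones, so from Ebb5 the target pitch is Bbb5.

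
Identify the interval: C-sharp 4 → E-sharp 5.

major 10th

C to E spans three letter names (C-D-E), plus an octave, so the interval is some kind of tenth.
Counting semitones, C#4→E#5 is 16, which is the major tenth.
(Equivalently, a compound major third: a major third plus an octave.)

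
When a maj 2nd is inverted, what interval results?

The rule of nine gives the new number: 9 − 2 = 7, so a second becomes a seventh.
The quality also flips — major becomes minor — giving a minor seventh.

minor seventh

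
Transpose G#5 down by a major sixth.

B4

Six letter names down from G: B.
Moving 9 semitones down from G#5 (the size of a major sixth) reaches B4.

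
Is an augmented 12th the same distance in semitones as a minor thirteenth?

Yes

Both span 20 semitones: an augmented twelfth and a minor thirteenth are the same chromatic distance.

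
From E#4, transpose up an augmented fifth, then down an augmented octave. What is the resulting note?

Up an augmented fifth from E#4: B##4 (8 semitones up).
An augmented octave down from B##4 is B#3.

B#3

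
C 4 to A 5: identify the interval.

major thirteenth

C to A spans six letter names (C-D-E-F-G-A), plus an octave, so the interval is some kind of thirteenth.
C4 to A5 is 21 semitones, matching the major thirteenth exactly, so the quality is major.
(Equivalently, a compound major sixth: a major sixth plus an octave.)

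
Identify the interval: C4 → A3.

Descending from C4 to A3 is the same interval as ascending A3 to C4.
A to C spans three letter names (A-B-C): a third.
A3 to C4 is 3 semitones, a half step short of the major third (4), so this is minor.

m3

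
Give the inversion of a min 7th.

The rule of nine gives the new number: 9 − 7 = 2, so a seventh becomes a second.
The quality also flips — minor becomes major — giving a major second.

major 2nd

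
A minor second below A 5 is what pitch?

Counting two letter names down from A lands on G.
A minor second is 1 semitone; 1 semitone down from A5 gives G#5.

G-sharp 5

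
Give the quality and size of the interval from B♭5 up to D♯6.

B to D spans three letter names (B-C-D), so the interval is some kind of third.
Bb5 to D#6 spans 5 semitones — one semitone wider than the major third (4) — giving an augmented third.

augmented third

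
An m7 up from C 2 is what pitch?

The seventh takes the letter from C up to B.
A minor seventh is 10 semitones; 10 semitones up from C2 gives Bb2.

B flat 2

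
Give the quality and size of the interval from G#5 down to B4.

M6

Descending from G#5 to B4 is the same interval as ascending B4 to G#5.
B to G spans six letter names (B-C-D-E-F-G), so the interval is some kind of sixth.
Counting semitones, B4→G#5 is 9, which is the major sixth.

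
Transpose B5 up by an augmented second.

Counting two letter names up from B lands on C.
Moving 3 semitones up from B5 (the size of an augmented second) reaches C##6.

C##6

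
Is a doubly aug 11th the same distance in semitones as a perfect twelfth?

A doubly augmented eleventh spans 19 semitones, and a perfect twelfth also spans 19 semitones — they're enharmonic.

Yes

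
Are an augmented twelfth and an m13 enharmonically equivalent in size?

Yes

An augmented twelfth spans 20 semitones, and a minor thirteenth also spans 20 semitones — they're enharmonic.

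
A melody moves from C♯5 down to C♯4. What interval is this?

P8

Descending from C#5 to C#4 is the same interval as ascending C#4 to C#5.
C to C is the same letter name, plus an octave: an octave.
C#4 to C#5 is 12 semitones, matching the perfect octave exactly, so the quality is perfect.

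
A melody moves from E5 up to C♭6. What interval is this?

diminished sixth

E to C spans six letter names (E-F-G-A-B-C) — that makes it a sixth of some quality.
E5 to Cb6 spans 7 semitones — two semitones narrower than the major sixth (9) — giving a diminished sixth.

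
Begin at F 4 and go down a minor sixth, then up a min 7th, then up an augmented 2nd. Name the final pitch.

A minor sixth down from F4 is A3.
Up a minor seventh from A3: G4 (10 semitones up).
An augmented second up from G4 is A#4.

A sharp 4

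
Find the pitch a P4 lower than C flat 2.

G flat 1

Counting four letter names down from C lands on G.
A perfect fourth spans 5 semitones, so from Cb2 the target pitch is Gb1.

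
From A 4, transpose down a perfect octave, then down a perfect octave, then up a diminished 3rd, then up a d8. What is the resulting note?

C double-flat 4

A4 down a perfect octave → A3 (12 semitones).
A perfect octave down from A3 is A2.
Up a diminished third from A2: Cb3 (2 semitones up).
Cb3 up a diminished octave → Cbb4 (11 semitones).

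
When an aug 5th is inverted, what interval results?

d4

Interval numbers invert to sum to nine: 5 + 4 = 9, so a fifth inverts to a fourth.
And augmented becomes diminished under inversion, so we get a diminished fourth.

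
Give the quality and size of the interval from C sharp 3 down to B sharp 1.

minor ninth

Descending from C#3 to B#1 is the same interval as ascending B#1 to C#3.
B to C spans two letter names (B-C), plus an octave — that makes it a ninth of some quality.
B#1 to C#3 is 13 semitones, a half step short of the major ninth (14), so this is minor.
(Equivalently, a compound minor second: a minor second plus an octave.)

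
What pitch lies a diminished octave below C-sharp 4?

C-double-sharp 3

An octave keeps the letter name C, an octave down from C.
Moving 11 semitones down from C#4 (the size of a diminished octave) reaches C##3.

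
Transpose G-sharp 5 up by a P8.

For an octave the letter name doesn't change: still G, an octave up.
Moving 12 semitones up from G#5 (the size of a perfect octave) reaches G#6.

G-sharp 6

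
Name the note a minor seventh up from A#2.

G#3

Counting seven letter names up from A lands on G.
A minor seventh is 10 semitones; 10 semitones up from A#2 gives G#3.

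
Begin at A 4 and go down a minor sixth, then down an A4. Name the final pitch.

G 3

A minor sixth down from A4 is C#4.
An augmented fourth down from C#4 is G3.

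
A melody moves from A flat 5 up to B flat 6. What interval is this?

A to B spans two letter names (A-B), plus an octave: a ninth.
The major ninth spans 14 semitones, and Ab5 to Bb6 is exactly 14 semitones — so this is a major ninth.
(Equivalently, a compound major second: a major second plus an octave.)

major 9th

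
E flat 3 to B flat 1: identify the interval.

Descending from Eb3 to Bb1 is the same interval as ascending Bb1 to Eb3.
B to E spans four letter names (B-C-D-E), plus an octave: an eleventh.
Bb1 to Eb3 is 17 semitones, matching the perfect eleventh exactly, so the quality is perfect.
(Equivalently, a compound perfect fourth: a perfect fourth plus an octave.)

perfect 11th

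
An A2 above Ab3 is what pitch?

B3

Counting two letter names up from A lands on B.
Moving 3 semitones up from Ab3 (the size of an augmented second) reaches B3.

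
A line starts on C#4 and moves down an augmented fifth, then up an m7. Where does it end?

An augmented fifth down from C#4 is F3.
F3 up a minor seventh → Eb4 (10 semitones).

Eb4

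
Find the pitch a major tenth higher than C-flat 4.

E-flat 5

Counting three letter names plus an octave up from C lands on E.
A major tenth is 16 semitones; 16 semitones up from Cb4 gives Eb5.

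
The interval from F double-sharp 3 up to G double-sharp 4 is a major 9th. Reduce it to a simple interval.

Subtracting seven from the interval number removes an octave: 9 − 7 = 2.
That makes a major ninth a compound major second — an octave plus a major second.

major 2nd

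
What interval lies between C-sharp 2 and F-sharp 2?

C to F spans four letter names (C-D-E-F), so the interval is some kind of fourth.
Counting semitones, C#2→F#2 is 5, which is the perfect fourth.

perfect 4th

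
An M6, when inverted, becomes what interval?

Interval numbers invert to sum to nine: 6 + 3 = 9, so a sixth inverts to a third.
And major becomes minor under inversion, so we get a minor third.

minor third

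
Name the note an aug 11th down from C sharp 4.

G 2

Four letters down from C (plus an octave) reaches G.
Moving 18 semitones down from C#4 (the size of an augmented eleventh) reaches G2.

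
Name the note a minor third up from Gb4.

Counting three letter names up from G lands on B.
A minor third spans 3 semitones, so from Gb4 the target pitch is Bbb4.

Bbb4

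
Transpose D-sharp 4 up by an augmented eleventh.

The eleventh's letter: D up four letter names plus an octave → G.
An augmented eleventh is 18 semitones; 18 semitones up from D#4 gives G##5.

G-double-sharp 5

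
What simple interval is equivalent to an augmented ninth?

Subtracting seven from the interval number removes an octave: 9 − 7 = 2.
That makes an augmented ninth a compound augmented second — an octave plus an augmented second.

A2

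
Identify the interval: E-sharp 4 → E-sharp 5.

perfect octave

E to E is the same letter name, plus an octave, so the interval is some kind of octave.
E#4 to E#5 is 12 semitones, matching the perfect octave exactly, so the quality is perfect.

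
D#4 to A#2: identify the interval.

perfect eleventh

Descending from D#4 to A#2 is the same interval as ascending A#2 to D#4.
A to D spans four letter names (A-B-C-D), plus an octave, so the interval is some kind of eleventh.
A#2 to D#4 is 17 semitones, matching the perfect eleventh exactly, so the quality is perfect.
(Equivalently, a compound perfect fourth: a perfect fourth plus an octave.)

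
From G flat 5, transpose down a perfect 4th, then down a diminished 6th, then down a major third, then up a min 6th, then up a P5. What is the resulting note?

F 5

Down a perfect fourth from Gb5: Db5 (5 semitones down).
Db5 down a diminished sixth → F#4 (7 semitones).
Down a major third from F#4: D4 (4 semitones down).
Up a minor sixth from D4: Bb4 (8 semitones up).
Up a perfect fifth from Bb4: F5 (7 semitones up).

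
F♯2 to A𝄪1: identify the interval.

diminished 6th

Descending from F#2 to A##1 is the same interval as ascending A##1 to F#2.
A to F spans six letter names (A-B-C-D-E-F), so the interval is some kind of sixth.
The major sixth is 9 semitones; here we have 7, two semitones narrower: diminished.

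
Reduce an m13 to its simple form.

Subtracting seven from the interval number removes an octave: 13 − 7 = 6.
So a minor thirteenth is an octave plus a minor sixth. The quality is unchanged.

minor 6th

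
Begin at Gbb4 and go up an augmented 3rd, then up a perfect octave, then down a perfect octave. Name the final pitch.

Bb4

An augmented third up from Gbb4 is Bb4.
Bb4 up a perfect octave → Bb5 (12 semitones).
Bb5 down a perfect octave → Bb4 (12 semitones).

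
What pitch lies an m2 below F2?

Two letter names down from F: E.
A minor second spans 1 semitone, so from F2 the target pitch is E2.

E2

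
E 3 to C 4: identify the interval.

minor sixth

E to C spans six letter names (E-F-G-A-B-C), so the interval is some kind of sixth.
E3 to C4 is 8 semitones, a half step short of the major sixth (9), so this is minor.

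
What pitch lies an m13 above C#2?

A3

The thirteenth's letter: C up six letter names plus an octave → A.
A minor thirteenth is 20 semitones; 20 semitones up from C#2 gives A3.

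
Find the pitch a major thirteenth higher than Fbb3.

Counting six letter names plus an octave up from F lands on D.
Moving 21 semitones up from Fbb3 (the size of a major thirteenth) reaches Dbb5.

Dbb5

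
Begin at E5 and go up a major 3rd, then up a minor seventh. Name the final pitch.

F#6

E5 up a major third → G#5 (4 semitones).
Up a minor seventh from G#5: F#6 (10 semitones up).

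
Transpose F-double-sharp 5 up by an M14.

Seven letters up from F (plus an octave) reaches E.
A major fourteenth is 23 semitones; 23 semitones up from F##5 gives E##7.

E-double-sharp 7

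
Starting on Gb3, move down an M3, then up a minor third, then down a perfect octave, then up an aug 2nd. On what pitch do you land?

Ab2

A major third down from Gb3 is Ebb3.
A minor third up from Ebb3 is Gbb3.
Gbb3 down a perfect octave → Gbb2 (12 semitones).
Gbb2 up an augmented second → Ab2 (3 semitones).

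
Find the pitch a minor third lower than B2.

The third takes the letter from B down to G.
A minor third is 3 semitones; 3 semitones down from B2 gives G#2.

G#2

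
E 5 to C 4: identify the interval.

major tenth

Descending from E5 to C4 is the same interval as ascending C4 to E5.
C to E spans three letter names (C-D-E), plus an octave — that makes it a tenth of some quality.
The major tenth spans 16 semitones, and C4 to E5 is exactly 16 semitones — so this is a major tenth.
(Equivalently, a compound major third: a major third plus an octave.)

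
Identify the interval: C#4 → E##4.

augmented 3rd

C to E spans three letter names (C-D-E) — that makes it a third of some quality.
A major third would be 4 semitones; C#4 to E##4 is 5, one semitone wider, so the interval is augmented.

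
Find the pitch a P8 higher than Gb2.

An octave keeps the letter name G, an octave up from G.
Moving 12 semitones up from Gb2 (the size of a perfect octave) reaches Gb3.

Gb3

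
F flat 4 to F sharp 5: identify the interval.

doubly augmented octave

F to F is the same letter name, plus an octave — that makes it an octave of some quality.
Fb4 to F#5 spans 14 semitones — two semitones wider than the perfect octave (12) — giving a doubly augmented octave.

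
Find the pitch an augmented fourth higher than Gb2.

Four letter names up from G: C.
An augmented fourth spans 6 semitones, so from Gb2 the target pitch is C3.

C3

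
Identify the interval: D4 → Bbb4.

D to B spans six letter names (D-E-F-G-A-B), so the interval is some kind of sixth.
D4 to Bbb4 spans 7 semitones — two semitones narrower than the major sixth (9) — giving a diminished sixth.

diminished 6th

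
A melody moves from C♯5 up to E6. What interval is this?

C to E spans three letter names (C-D-E), plus an octave: a tenth.
C#5 to E6 is 15 semitones, a half step short of the major tenth (16), so this is minor.
(Equivalently, a compound minor third: a minor third plus an octave.)

m10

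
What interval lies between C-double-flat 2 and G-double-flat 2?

perfect 5th

C to G spans five letter names (C-D-E-F-G): a fifth.
Counting semitones, Cbb2→Gbb2 is 7, which is the perfect fifth.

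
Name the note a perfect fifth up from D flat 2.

A flat 2

Five letter names up from D: A.
A perfect fifth is 7 semitones; 7 semitones up from Db2 gives Ab2.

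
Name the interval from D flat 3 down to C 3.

Descending from Db3 to C3 is the same interval as ascending C3 to Db3.
C to D spans two letter names (C-D) — that makes it a second of some quality.
C3 to Db3 is 1 semitone, a half step short of the major second (2), so this is minor.

m2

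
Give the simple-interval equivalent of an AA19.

Each octave removed subtracts seven from the number: 19 − 14 = 5.
So a doubly augmented nineteenth is 2 octaves plus a doubly augmented fifth. The quality is unchanged.

AA5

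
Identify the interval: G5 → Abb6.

G to A spans two letter names (G-A), plus an octave, so the interval is some kind of ninth.
A major ninth would be 14 semitones; G5 to Abb6 is 12, two semitones narrower, so the interval is diminished.

diminished ninth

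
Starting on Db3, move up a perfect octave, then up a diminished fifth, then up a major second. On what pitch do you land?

A perfect octave up from Db3 is Db4.
A diminished fifth up from Db4 is Abb4.
Abb4 up a major second → Bbb4 (2 semitones).

Bbb4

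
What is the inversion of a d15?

First reduce the compound diminished fifteenth to its simple form, a diminished octave.
Interval numbers invert to sum to nine: 8 + 1 = 9, so an octave inverts to a unison.
The quality also flips — diminished becomes augmented — giving an augmented unison.

A1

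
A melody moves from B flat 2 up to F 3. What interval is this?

B to F spans five letter names (B-C-D-E-F): a fifth.
Counting semitones, Bb2→F3 is 7, which is the perfect fifth.

P5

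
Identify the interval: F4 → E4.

Descending from F4 to E4 is the same interval as ascending E4 to F4.
E to F spans two letter names (E-F): a second.
At 1 semitone, E4→F4 falls one short of a major second: minor.

m2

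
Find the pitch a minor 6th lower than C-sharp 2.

The sixth takes the letter from C down to E.
A minor sixth spans 8 semitones, so from C#2 the target pitch is E#1.

E-sharp 1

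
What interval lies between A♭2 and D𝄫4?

A to D spans four letter names (A-B-C-D), plus an octave: an eleventh.
Ab2 to Dbb4 spans 16 semitones — one semitone narrower than the perfect eleventh (17) — giving a diminished eleventh.
(Equivalently, a compound diminished fourth: a diminished fourth plus an octave.)

diminished 11th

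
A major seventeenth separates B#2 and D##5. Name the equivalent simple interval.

Each octave removed subtracts seven from the number: 17 − 14 = 3.
That makes a major seventeenth a compound major third — 2 octaves plus a major third.

M3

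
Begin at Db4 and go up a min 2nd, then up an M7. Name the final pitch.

Up a minor second from Db4: Ebb4 (1 semitone up).
Ebb4 up a major seventh → Db5 (11 semitones).

Db5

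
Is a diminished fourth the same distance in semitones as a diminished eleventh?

A diminished fourth spans 4 semitones; a diminished eleventh spans 16 semitones. They differ by 12.

No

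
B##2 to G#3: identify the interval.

diminished sixth

B to G spans six letter names (B-C-D-E-F-G): a sixth.
B##2 to G#3 spans 7 semitones — two semitones narrower than the major sixth (9) — giving a diminished sixth.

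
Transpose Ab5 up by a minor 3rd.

Cb6

Counting three letter names up from A lands on C.
A minor third spans 3 semitones, so from Ab5 the target pitch is Cb6.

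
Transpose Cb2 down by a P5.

Fb1

Counting five letter names down from C lands on F.
A perfect fifth spans 7 semitones, so from Cb2 the target pitch is Fb1.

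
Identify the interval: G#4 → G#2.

Descending from G#4 to G#2 is the same interval as ascending G#2 to G#4.
G to G is the same letter name, plus 2 octaves: a fifteenth.
Counting semitones, G#2→G#4 is 24, which is the perfect fifteenth.
(Equivalently, a compound perfect octave: a perfect octave plus an octave.)

perfect fifteenth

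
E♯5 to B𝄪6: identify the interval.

E to B spans five letter names (E-F-G-A-B), plus an octave — that makes it a twelfth of some quality.
E#5 to B##6 spans 20 semitones — one semitone wider than the perfect twelfth (19) — giving an augmented twelfth.
(Equivalently, a compound augmented fifth: an augmented fifth plus an octave.)

augmented twelfth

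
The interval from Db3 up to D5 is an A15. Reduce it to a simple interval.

Subtracting seven from the interval number removes an octave: 15 − 7 = 8.
Quality carries through unchanged, so the simple form is an augmented octave.

augmented octave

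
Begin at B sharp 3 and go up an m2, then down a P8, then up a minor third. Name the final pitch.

A minor second up from B#3 is C#4.
C#4 down a perfect octave → C#3 (12 semitones).
C#3 up a minor third → E3 (3 semitones).

E 3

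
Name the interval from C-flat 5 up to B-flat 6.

M14

C to B spans seven letter names (C-D-E-F-G-A-B), plus an octave — that makes it a fourteenth of some quality.
Counting semitones, Cb5→Bb6 is 23, which is the major fourteenth.
(Equivalently, a compound major seventh: a major seventh plus an octave.)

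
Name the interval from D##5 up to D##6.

D to D is the same letter name, plus an octave: an octave.
Counting semitones, D##5→D##6 is 12, which is the perfect octave.

perfect 8th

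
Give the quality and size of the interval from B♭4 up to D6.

B to D spans three letter names (B-C-D), plus an octave, so the interval is some kind of tenth.
Counting semitones, Bb4→D6 is 16, which is the major tenth.
(Equivalently, a compound major third: a major third plus an octave.)

major tenth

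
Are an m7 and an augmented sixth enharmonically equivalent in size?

Yes

A minor seventh = 10 semitones = an augmented sixth; enharmonically equal.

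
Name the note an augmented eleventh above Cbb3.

Counting four letter names plus an octave up from C lands on F.
An augmented eleventh is 18 semitones; 18 semitones up from Cbb3 gives Fb4.

Fb4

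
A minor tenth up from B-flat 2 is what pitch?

D-flat 4

Three letters up from B (plus an octave) reaches D.
A minor tenth is 15 semitones; 15 semitones up from Bb2 gives Db4.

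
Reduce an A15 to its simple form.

augmented 8th

Take out an octave (7 from the number): 15 − 7 = 8.
Quality carries through unchanged, so the simple form is an augmented octave.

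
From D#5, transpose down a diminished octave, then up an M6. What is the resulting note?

A diminished octave down from D#5 is D##4.
D##4 up a major sixth → B##4 (9 semitones).

B##4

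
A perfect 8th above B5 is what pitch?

B6

For an octave the letter name doesn't change: still B, an octave up.
A perfect octave spans 12 semitones, so from B5 the target pitch is B6.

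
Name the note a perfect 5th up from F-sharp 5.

C-sharp 6

Counting five letter names up from F lands on C.
A perfect fifth is 7 semitones; 7 semitones up from F#5 gives C#6.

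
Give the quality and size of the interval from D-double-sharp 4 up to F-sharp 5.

D to F spans three letter names (D-E-F), plus an octave — that makes it a tenth of some quality.
A major tenth would be 16 semitones; D##4 to F#5 is 14, two semitones narrower, so the interval is diminished.
(Equivalently, a compound diminished third: a diminished third plus an octave.)

diminished tenth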